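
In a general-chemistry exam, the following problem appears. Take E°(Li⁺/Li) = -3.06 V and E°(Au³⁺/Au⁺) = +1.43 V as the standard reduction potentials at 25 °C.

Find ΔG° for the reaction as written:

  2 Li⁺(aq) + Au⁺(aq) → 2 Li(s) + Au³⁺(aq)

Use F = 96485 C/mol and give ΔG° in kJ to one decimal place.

As written, Li⁺/Li is reduced (cathode) and Au³⁺/Au⁺ is oxidised (anode), so E°cell = (-3.06) − (+1.43) = -4.49 V.
Balancing electrons gives n = 2.
ΔG° = −nFE° = −(2)(96485)(-4.49) = 866,435 J = +866.4 kJ.

+866.4 kJ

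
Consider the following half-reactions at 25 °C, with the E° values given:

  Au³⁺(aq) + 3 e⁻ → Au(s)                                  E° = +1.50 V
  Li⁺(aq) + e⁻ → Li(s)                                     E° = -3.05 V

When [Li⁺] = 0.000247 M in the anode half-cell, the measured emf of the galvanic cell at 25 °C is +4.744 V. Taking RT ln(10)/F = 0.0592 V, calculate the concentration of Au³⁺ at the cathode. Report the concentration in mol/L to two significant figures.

Au³⁺/Au is the cathode, Li⁺/Li the anode: E°cell = +4.55 V, n = 3.
Overall reaction: Au³⁺(aq) + 3 Li(s) → Au(s) + 3 Li⁺(aq); Q = [Li⁺]^3/[Au³⁺]^1.
From E = E° − (0.0592/n) log Q: log Q = (E° − E)·n/0.0592 = (+4.55 − (+4.744))·3/0.0592 = -9.8311.
So 1·log[Au³⁺] = 3·log(0.000247) − log Q = -10.8219 − (-9.8311) = -0.9908; [Au³⁺] = 10^(-0.9908) ≈ 0.10 M.

0.10 M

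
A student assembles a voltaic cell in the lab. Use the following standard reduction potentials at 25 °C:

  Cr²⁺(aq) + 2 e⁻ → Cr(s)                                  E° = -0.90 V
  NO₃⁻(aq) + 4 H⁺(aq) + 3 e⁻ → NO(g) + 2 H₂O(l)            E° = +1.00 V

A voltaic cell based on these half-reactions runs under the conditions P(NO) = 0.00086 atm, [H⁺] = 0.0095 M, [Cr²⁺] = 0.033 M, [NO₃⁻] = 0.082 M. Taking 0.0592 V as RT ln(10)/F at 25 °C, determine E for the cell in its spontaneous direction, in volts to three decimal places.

NO₃⁻/NO is the cathode (higher E°), Cr²⁺/Cr the anode: E°cell = +1.00 − (-0.90) = +1.90 V, n = 6.
Overall: 2 NO₃⁻(aq) + 8 H⁺(aq) + 3 Cr(s) → 2 NO(g) + 4 H₂O(l) + 3 Cr²⁺(aq)
Q = P(NO)^2·[Cr²⁺]^3 / ([NO₃⁻]^2·[H⁺]^8); log Q = 7.775.
E = E° − (0.0592/n) log Q = +1.90 − (0.0592/6)(7.775) = +1.823 V.

+1.823 V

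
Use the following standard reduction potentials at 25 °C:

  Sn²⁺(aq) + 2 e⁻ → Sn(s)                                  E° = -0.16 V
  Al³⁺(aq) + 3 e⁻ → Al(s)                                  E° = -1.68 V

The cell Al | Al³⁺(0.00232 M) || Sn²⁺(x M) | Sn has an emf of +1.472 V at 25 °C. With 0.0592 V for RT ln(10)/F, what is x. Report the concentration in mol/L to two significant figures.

Sn²⁺/Sn is the cathode, Al³⁺/Al the anode: E°cell = +1.52 V, n = 6.
Overall reaction: 3 Sn²⁺(aq) + 2 Al(s) → 3 Sn(s) + 2 Al³⁺(aq); Q = [Al³⁺]^2/[Sn²⁺]^3.
From E = E° − (0.0592/n) log Q: log Q = (E° − E)·n/0.0592 = (+1.52 − (+1.472))·6/0.0592 = 4.8649.
So 3·log[Sn²⁺] = 2·log(0.00232) − log Q = -5.2690 − (4.8649) = -10.1339; log[Sn²⁺] = -10.1339 / 3 = -3.3780; [Sn²⁺] = 10^(-3.3780) ≈ 0.00042 M.

0.00042 M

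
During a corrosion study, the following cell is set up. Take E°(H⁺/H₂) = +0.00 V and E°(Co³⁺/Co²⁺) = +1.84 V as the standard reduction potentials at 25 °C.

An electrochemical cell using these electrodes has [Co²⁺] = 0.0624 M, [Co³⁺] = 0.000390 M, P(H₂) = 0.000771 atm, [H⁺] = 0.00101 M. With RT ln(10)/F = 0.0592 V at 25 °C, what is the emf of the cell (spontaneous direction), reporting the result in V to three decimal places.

+1.795 V

Co³⁺/Co²⁺ is the cathode (higher E°), H⁺/H₂ the anode: E°cell = +1.84 − (+0.00) = +1.84 V, n = 2.
Overall: 2 Co³⁺(aq) + H₂(g) → 2 Co²⁺(aq) + 2 H⁺(aq)
Q = [Co²⁺]^2·[H⁺]^2 / ([Co³⁺]^2·P(H₂)); log Q = 1.530.
E = E° − (0.0592/n) log Q = +1.84 − (0.0592/2)(1.530) = +1.795 V.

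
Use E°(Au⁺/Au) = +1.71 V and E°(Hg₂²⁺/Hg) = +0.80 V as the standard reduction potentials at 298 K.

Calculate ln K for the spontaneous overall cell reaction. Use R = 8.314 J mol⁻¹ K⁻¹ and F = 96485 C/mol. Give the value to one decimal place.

70.9

Cathode: Au⁺/Au; anode: Hg₂²⁺/Hg. E°cell = (+1.71) − (+0.80) = +0.91 V, with n = 2.
ΔG° = −nFE° = −RT ln K, so ln K = nFE°/(RT) = (2)(96485)(+0.91) / ((8.314)(298)) = 70.877.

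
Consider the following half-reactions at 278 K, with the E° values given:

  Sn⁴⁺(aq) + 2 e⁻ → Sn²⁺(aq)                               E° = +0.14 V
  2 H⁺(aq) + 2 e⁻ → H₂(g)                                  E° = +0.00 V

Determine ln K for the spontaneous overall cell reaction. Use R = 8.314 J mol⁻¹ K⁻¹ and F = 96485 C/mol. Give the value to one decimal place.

11.7

Cathode: Sn⁴⁺/Sn²⁺; anode: H⁺/H₂. E°cell = (+0.14) − (+0.00) = +0.14 V, with n = 2.
ΔG° = −nFE° = −RT ln K, so ln K = nFE°/(RT) = (2)(96485)(+0.14) / ((8.314)(278)) = 11.689.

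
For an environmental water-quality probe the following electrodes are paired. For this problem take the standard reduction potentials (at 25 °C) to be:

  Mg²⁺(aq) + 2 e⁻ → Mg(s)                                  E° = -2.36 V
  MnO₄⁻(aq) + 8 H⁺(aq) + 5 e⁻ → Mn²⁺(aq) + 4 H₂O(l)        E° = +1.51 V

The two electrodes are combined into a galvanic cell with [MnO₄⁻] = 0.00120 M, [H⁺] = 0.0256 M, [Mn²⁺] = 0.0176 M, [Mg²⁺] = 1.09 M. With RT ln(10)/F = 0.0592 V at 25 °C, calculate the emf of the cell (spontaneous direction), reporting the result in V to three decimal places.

+3.704 V

MnO₄⁻/Mn²⁺ is the cathode (higher E°), Mg²⁺/Mg the anode: E°cell = +1.51 − (-2.36) = +3.87 V, n = 10.
Overall: 2 MnO₄⁻(aq) + 16 H⁺(aq) + 5 Mg(s) → 2 Mn²⁺(aq) + 8 H₂O(l) + 5 Mg²⁺(aq)
Q = [Mn²⁺]^2·[Mg²⁺]^5 / ([MnO₄⁻]^2·[H⁺]^16); log Q = 27.988.
E = E° − (0.0592/n) log Q = +3.87 − (0.0592/10)(27.988) = +3.704 V.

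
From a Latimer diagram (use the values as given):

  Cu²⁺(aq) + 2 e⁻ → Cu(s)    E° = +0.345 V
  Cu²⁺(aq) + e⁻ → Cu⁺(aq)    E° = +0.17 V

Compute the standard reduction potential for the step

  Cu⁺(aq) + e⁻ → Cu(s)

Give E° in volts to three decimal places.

+0.520 V

Sequential free energies add, so n₃E°₃ = n₁E°₁ + n₂E°₂.
With n₃ = 2, and the known step contributing 1×(+0.17) V, the unknown satisfies 1·E° = 2×(+0.345) − 1×(+0.17) = +0.520.
E° = +0.520 / 1 = +0.520 V.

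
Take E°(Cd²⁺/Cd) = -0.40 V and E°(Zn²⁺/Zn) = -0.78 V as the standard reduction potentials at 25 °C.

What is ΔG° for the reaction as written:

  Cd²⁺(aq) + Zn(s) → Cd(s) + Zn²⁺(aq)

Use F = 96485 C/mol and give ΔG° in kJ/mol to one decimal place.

As written, Cd²⁺/Cd is reduced (cathode) and Zn²⁺/Zn is oxidised (anode), so E°cell = (-0.40) − (-0.78) = +0.38 V.
Balancing electrons gives n = 2.
ΔG° = −nFE° = −(2)(96485)(+0.38) = -73,329 J = -73.3 kJ/mol.

-73.3 kJ/mol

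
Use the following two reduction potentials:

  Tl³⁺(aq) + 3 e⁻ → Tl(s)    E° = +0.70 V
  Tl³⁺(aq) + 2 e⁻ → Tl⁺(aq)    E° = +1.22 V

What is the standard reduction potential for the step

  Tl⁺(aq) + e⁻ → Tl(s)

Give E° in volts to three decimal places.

-0.340 V

Sequential free energies add, so n₃E°₃ = n₁E°₁ + n₂E°₂.
With n₃ = 3, and the known step contributing 2×(+1.22) V, the unknown satisfies 1·E° = 3×(+0.70) − 2×(+1.22) = -0.340.
E° = -0.340 / 1 = -0.340 V.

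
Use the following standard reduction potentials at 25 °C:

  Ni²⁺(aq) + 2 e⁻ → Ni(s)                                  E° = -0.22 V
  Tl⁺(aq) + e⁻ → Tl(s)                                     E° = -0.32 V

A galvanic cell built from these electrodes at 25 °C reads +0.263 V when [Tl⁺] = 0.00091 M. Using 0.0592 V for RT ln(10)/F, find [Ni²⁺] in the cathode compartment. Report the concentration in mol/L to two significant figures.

0.27 M

Ni²⁺/Ni is the cathode, Tl⁺/Tl the anode: E°cell = +0.10 V, n = 2.
Overall reaction: Ni²⁺(aq) + 2 Tl(s) → Ni(s) + 2 Tl⁺(aq); Q = [Tl⁺]^2/[Ni²⁺]^1.
From E = E° − (0.0592/n) log Q: log Q = (E° − E)·n/0.0592 = (+0.10 − (+0.263))·2/0.0592 = -5.5068.
So 1·log[Ni²⁺] = 2·log(0.00091) − log Q = -6.0819 − (-5.5068) = -0.5751; [Ni²⁺] = 10^(-0.5751) ≈ 0.27 M.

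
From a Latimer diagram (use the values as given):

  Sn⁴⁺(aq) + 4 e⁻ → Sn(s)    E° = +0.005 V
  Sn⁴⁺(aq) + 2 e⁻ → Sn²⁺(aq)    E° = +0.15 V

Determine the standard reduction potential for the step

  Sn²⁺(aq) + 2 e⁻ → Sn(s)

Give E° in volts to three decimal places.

Sequential free energies add, so n₃E°₃ = n₁E°₁ + n₂E°₂.
With n₃ = 4, and the known step contributing 2×(+0.15) V, the unknown satisfies 2·E° = 4×(+0.005) − 2×(+0.15) = -0.280.
E° = -0.280 / 2 = -0.140 V.

-0.140 V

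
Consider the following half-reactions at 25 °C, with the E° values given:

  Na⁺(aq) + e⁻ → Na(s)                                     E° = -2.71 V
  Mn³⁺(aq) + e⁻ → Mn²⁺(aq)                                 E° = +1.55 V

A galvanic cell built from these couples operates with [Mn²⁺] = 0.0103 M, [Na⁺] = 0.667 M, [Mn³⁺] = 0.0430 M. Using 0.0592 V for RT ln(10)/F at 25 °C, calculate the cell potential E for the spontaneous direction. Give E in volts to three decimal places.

+4.307 V

Mn³⁺/Mn²⁺ is the cathode (higher E°), Na⁺/Na the anode: E°cell = +1.55 − (-2.71) = +4.26 V, n = 1.
Overall: Mn³⁺(aq) + Na(s) → Mn²⁺(aq) + Na⁺(aq)
Q = [Mn²⁺]·[Na⁺] / ([Mn³⁺]); log Q = -0.797.
E = E° − (0.0592/n) log Q = +4.26 − (0.0592/1)(-0.797) = +4.307 V.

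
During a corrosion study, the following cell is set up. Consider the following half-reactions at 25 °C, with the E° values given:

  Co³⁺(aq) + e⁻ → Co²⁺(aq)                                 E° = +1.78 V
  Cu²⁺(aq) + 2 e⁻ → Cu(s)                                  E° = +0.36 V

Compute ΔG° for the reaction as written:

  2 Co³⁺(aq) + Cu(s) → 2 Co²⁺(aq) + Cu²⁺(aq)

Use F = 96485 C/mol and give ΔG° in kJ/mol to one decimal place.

As written, Co³⁺/Co²⁺ is reduced (cathode) and Cu²⁺/Cu is oxidised (anode), so E°cell = (+1.78) − (+0.36) = +1.42 V.
Balancing electrons gives n = 2.
ΔG° = −nFE° = −(2)(96485)(+1.42) = -274,017 J = -274.0 kJ/mol.

-274.0 kJ/mol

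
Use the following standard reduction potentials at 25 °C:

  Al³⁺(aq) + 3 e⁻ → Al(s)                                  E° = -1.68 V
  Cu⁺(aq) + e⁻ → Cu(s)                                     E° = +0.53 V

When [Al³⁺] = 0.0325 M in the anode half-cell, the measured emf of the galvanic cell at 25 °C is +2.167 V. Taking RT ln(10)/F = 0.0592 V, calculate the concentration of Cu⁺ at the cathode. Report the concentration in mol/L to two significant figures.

Cu⁺/Cu is the cathode, Al³⁺/Al the anode: E°cell = +2.21 V, n = 3.
Overall reaction: 3 Cu⁺(aq) + Al(s) → 3 Cu(s) + Al³⁺(aq); Q = [Al³⁺]^1/[Cu⁺]^3.
From E = E° − (0.0592/n) log Q: log Q = (E° − E)·n/0.0592 = (+2.21 − (+2.167))·3/0.0592 = 2.1791.
So 3·log[Cu⁺] = 1·log(0.0325) − log Q = -1.4881 − (2.1791) = -3.6672; log[Cu⁺] = -3.6672 / 3 = -1.2224; [Cu⁺] = 10^(-1.2224) ≈ 0.060 M.

0.060 M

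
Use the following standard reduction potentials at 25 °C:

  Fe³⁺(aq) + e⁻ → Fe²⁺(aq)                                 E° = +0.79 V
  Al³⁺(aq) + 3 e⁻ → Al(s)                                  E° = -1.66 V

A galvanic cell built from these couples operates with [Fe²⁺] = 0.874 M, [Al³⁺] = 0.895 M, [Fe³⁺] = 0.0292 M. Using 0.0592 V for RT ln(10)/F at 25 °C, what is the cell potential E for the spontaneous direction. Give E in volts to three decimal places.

+2.364 V

Fe³⁺/Fe²⁺ is the cathode (higher E°), Al³⁺/Al the anode: E°cell = +0.79 − (-1.66) = +2.45 V, n = 3.
Overall: 3 Fe³⁺(aq) + Al(s) → 3 Fe²⁺(aq) + Al³⁺(aq)
Q = [Fe²⁺]^3·[Al³⁺] / ([Fe³⁺]^3); log Q = 4.380.
E = E° − (0.0592/n) log Q = +2.45 − (0.0592/3)(4.380) = +2.364 V.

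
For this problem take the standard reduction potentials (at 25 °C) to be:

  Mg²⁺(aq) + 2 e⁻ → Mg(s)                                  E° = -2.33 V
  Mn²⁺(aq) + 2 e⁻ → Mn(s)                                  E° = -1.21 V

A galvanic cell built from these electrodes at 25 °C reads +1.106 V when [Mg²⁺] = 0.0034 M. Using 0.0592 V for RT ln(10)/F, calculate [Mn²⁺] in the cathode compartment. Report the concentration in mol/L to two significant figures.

Mn²⁺/Mn is the cathode, Mg²⁺/Mg the anode: E°cell = +1.12 V, n = 2.
Overall reaction: Mn²⁺(aq) + Mg(s) → Mn(s) + Mg²⁺(aq); Q = [Mg²⁺]^1/[Mn²⁺]^1.
From E = E° − (0.0592/n) log Q: log Q = (E° − E)·n/0.0592 = (+1.12 − (+1.106))·2/0.0592 = 0.4730.
So 1·log[Mn²⁺] = 1·log(0.0034) − log Q = -2.4685 − (0.4730) = -2.9415; [Mn²⁺] = 10^(-2.9415) ≈ 0.0011 M.

0.0011 M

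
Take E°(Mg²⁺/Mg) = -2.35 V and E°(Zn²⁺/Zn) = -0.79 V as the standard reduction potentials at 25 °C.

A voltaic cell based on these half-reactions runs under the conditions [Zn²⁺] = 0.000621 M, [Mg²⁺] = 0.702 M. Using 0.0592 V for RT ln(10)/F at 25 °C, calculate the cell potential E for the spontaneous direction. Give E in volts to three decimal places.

Zn²⁺/Zn is the cathode (higher E°), Mg²⁺/Mg the anode: E°cell = -0.79 − (-2.35) = +1.56 V, n = 2.
Overall: Zn²⁺(aq) + Mg(s) → Zn(s) + Mg²⁺(aq)
Q = [Mg²⁺] / ([Zn²⁺]); log Q = 3.053.
E = E° − (0.0592/n) log Q = +1.56 − (0.0592/2)(3.053) = +1.470 V.

+1.470 V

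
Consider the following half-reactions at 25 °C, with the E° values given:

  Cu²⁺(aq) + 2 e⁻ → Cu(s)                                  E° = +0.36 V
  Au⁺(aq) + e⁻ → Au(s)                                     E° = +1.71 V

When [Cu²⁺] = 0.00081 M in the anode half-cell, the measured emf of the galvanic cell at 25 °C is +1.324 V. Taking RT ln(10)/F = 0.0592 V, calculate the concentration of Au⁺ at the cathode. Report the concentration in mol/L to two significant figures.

0.010 M

Au⁺/Au is the cathode, Cu²⁺/Cu the anode: E°cell = +1.35 V, n = 2.
Overall reaction: 2 Au⁺(aq) + Cu(s) → 2 Au(s) + Cu²⁺(aq); Q = [Cu²⁺]^1/[Au⁺]^2.
From E = E° − (0.0592/n) log Q: log Q = (E° − E)·n/0.0592 = (+1.35 − (+1.324))·2/0.0592 = 0.8784.
So 2·log[Au⁺] = 1·log(0.00081) − log Q = -3.0915 − (0.8784) = -3.9699; log[Au⁺] = -3.9699 / 2 = -1.9849; [Au⁺] = 10^(-1.9849) ≈ 0.010 M.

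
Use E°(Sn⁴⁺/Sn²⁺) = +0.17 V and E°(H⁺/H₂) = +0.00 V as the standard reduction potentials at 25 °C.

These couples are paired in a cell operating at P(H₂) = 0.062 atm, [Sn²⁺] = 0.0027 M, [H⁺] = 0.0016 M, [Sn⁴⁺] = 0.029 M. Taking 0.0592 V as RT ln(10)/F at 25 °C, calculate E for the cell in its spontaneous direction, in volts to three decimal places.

Sn⁴⁺/Sn²⁺ is the cathode (higher E°), H⁺/H₂ the anode: E°cell = +0.17 − (+0.00) = +0.17 V, n = 2.
Overall: Sn⁴⁺(aq) + H₂(g) → Sn²⁺(aq) + 2 H⁺(aq)
Q = [Sn²⁺]·[H⁺]^2 / ([Sn⁴⁺]·P(H₂)); log Q = -5.415.
E = E° − (0.0592/n) log Q = +0.17 − (0.0592/2)(-5.415) = +0.330 V.

+0.330 V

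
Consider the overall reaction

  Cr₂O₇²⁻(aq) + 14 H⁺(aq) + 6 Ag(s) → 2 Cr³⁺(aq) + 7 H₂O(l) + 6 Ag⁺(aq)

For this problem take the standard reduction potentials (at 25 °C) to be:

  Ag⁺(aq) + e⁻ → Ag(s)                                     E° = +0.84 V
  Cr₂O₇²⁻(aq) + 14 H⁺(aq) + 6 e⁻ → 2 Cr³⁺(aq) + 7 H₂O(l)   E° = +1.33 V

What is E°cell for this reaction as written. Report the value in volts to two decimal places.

The Cr₂O₇²⁻/Cr³⁺ couple has the higher reduction potential, so it is the cathode; Ag⁺/Ag is oxidised at the anode.
E°cell = E°(cathode) − E°(anode) = (+1.33) − (+0.84) = +0.49 V.

+0.49 V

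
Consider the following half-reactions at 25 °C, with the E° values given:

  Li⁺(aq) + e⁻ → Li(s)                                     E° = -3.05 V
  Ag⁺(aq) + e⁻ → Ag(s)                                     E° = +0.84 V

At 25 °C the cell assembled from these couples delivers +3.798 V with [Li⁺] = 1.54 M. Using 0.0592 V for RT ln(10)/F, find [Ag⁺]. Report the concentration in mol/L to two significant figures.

0.043 M

Ag⁺/Ag is the cathode, Li⁺/Li the anode: E°cell = +3.89 V, n = 1.
Overall reaction: Ag⁺(aq) + Li(s) → Ag(s) + Li⁺(aq); Q = [Li⁺]^1/[Ag⁺]^1.
From E = E° − (0.0592/n) log Q: log Q = (E° − E)·n/0.0592 = (+3.89 − (+3.798))·1/0.0592 = 1.5541.
So 1·log[Ag⁺] = 1·log(1.54) − log Q = 0.1875 − (1.5541) = -1.3666; [Ag⁺] = 10^(-1.3666) ≈ 0.043 M.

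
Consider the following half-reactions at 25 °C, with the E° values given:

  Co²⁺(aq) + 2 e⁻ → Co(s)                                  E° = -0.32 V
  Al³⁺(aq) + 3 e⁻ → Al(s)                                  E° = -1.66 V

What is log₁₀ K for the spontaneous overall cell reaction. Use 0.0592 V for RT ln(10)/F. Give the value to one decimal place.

Cathode: Co²⁺/Co; anode: Al³⁺/Al. E°cell = +1.34 V, n = 6.
log K = nE°cell / 0.0592 = (6)(+1.34) / 0.0592 = 135.8.

135.8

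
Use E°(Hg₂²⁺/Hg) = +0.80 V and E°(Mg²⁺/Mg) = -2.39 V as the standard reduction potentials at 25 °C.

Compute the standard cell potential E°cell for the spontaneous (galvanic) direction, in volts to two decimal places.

The Hg₂²⁺/Hg couple has the higher reduction potential, so it is the cathode; Mg²⁺/Mg is oxidised at the anode.
E°cell = E°(cathode) − E°(anode) = (+0.80) − (-2.39) = +3.19 V.
Since E°cell > 0, the reaction is spontaneous under standard conditions.

+3.19 V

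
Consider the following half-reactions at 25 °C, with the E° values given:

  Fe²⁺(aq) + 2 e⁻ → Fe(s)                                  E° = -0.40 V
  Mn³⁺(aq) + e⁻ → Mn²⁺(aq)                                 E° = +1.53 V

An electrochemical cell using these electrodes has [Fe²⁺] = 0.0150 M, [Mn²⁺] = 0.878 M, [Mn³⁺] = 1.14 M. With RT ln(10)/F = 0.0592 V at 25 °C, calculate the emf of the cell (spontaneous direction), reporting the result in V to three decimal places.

Mn³⁺/Mn²⁺ is the cathode (higher E°), Fe²⁺/Fe the anode: E°cell = +1.53 − (-0.40) = +1.93 V, n = 2.
Overall: 2 Mn³⁺(aq) + Fe(s) → 2 Mn²⁺(aq) + Fe²⁺(aq)
Q = [Mn²⁺]^2·[Fe²⁺] / ([Mn³⁺]^2); log Q = -2.051.
E = E° − (0.0592/n) log Q = +1.93 − (0.0592/2)(-2.051) = +1.991 V.

+1.991 V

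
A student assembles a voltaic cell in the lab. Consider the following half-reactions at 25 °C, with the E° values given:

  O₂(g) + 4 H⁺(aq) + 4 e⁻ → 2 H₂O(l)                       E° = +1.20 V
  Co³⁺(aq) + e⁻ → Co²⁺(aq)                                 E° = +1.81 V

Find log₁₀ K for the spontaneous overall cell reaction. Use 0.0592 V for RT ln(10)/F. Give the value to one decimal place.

41.2

Cathode: Co³⁺/Co²⁺; anode: O₂/H₂O. E°cell = +0.61 V, n = 4.
log K = nE°cell / 0.0592 = (4)(+0.61) / 0.0592 = 41.2.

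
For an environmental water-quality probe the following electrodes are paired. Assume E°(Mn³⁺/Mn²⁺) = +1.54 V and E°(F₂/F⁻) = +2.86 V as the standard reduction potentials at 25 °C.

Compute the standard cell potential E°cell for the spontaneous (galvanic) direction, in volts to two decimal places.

The F₂/F⁻ couple has the higher reduction potential, so it is the cathode; Mn³⁺/Mn²⁺ is oxidised at the anode.
E°cell = E°(cathode) − E°(anode) = (+2.86) − (+1.54) = +1.32 V.

+1.32 V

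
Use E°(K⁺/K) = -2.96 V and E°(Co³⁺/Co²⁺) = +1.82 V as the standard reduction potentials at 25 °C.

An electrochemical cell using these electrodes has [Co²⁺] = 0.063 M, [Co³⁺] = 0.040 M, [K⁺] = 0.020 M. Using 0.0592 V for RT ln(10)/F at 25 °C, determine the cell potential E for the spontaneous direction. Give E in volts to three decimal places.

+4.869 V

Co³⁺/Co²⁺ is the cathode (higher E°), K⁺/K the anode: E°cell = +1.82 − (-2.96) = +4.78 V, n = 1.
Overall: Co³⁺(aq) + K(s) → Co²⁺(aq) + K⁺(aq)
Q = [Co²⁺]·[K⁺] / ([Co³⁺]); log Q = -1.502.
E = E° − (0.0592/n) log Q = +4.78 − (0.0592/1)(-1.502) = +4.869 V.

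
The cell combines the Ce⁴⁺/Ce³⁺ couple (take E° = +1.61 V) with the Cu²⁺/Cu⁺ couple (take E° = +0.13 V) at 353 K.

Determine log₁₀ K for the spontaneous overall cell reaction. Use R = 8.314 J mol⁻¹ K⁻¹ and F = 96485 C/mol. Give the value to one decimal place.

Cathode: Ce⁴⁺/Ce³⁺; anode: Cu²⁺/Cu⁺. E°cell = (+1.61) − (+0.13) = +1.48 V, with n = 1.
ΔG° = −nFE° = −RT ln K, so ln K = nFE°/(RT) = (1)(96485)(+1.48) / ((8.314)(353)) = 48.656.
log₁₀ K = 48.656 / ln 10 = 21.1.

21.1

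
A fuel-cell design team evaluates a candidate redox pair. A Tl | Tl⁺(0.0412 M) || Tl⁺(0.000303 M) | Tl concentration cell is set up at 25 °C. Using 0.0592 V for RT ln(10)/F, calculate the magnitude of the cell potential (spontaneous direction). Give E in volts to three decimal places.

+0.126 V

For a concentration cell E°cell = 0. The 0.0412 M side is the cathode (reduction is favoured where [Tl⁺] is higher).
With n = 1, E = −(0.0592/1) log([Tl⁺]ₐₙ/[Tl⁺]꜀ₐₜ) = −(0.0592/1) log(0.000303/0.0412) = −(0.0592/1)(-2.133) = +0.126 V.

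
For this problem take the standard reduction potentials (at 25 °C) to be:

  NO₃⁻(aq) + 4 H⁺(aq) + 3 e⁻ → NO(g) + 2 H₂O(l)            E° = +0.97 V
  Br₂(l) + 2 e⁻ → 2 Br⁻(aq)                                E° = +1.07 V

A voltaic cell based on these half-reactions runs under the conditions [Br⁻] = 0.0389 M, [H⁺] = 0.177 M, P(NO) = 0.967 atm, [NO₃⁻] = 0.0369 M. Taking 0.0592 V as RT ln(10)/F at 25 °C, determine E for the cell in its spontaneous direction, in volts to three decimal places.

+0.271 V

Br₂/Br⁻ is the cathode (higher E°), NO₃⁻/NO the anode: E°cell = +1.07 − (+0.97) = +0.10 V, n = 6.
Overall: 3 Br₂(l) + 2 NO(g) + 4 H₂O(l) → 6 Br⁻(aq) + 2 NO₃⁻(aq) + 8 H⁺(aq)
Q = [Br⁻]^6·[NO₃⁻]^2·[H⁺]^8 / (P(NO)^2); log Q = -17.313.
E = E° − (0.0592/n) log Q = +0.10 − (0.0592/6)(-17.313) = +0.271 V.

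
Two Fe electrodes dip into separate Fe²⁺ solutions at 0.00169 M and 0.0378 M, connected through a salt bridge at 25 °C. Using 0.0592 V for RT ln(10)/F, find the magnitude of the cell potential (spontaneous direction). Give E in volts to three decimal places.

For a concentration cell E°cell = 0. The 0.0378 M side is the cathode (reduction is favoured where [Fe²⁺] is higher).
With n = 2, E = −(0.0592/2) log([Fe²⁺]ₐₙ/[Fe²⁺]꜀ₐₜ) = −(0.0592/2) log(0.00169/0.0378) = −(0.0592/2)(-1.350) = +0.040 V.

+0.040 V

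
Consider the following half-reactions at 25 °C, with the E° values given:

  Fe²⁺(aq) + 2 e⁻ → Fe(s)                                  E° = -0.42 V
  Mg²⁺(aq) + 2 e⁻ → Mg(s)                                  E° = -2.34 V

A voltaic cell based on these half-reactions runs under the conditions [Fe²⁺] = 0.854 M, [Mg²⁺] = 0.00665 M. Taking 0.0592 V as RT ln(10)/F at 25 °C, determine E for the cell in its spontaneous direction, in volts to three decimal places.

+1.982 V

Fe²⁺/Fe is the cathode (higher E°), Mg²⁺/Mg the anode: E°cell = -0.42 − (-2.34) = +1.92 V, n = 2.
Overall: Fe²⁺(aq) + Mg(s) → Fe(s) + Mg²⁺(aq)
Q = [Mg²⁺] / ([Fe²⁺]); log Q = -2.109.
E = E° − (0.0592/n) log Q = +1.92 − (0.0592/2)(-2.109) = +1.982 V.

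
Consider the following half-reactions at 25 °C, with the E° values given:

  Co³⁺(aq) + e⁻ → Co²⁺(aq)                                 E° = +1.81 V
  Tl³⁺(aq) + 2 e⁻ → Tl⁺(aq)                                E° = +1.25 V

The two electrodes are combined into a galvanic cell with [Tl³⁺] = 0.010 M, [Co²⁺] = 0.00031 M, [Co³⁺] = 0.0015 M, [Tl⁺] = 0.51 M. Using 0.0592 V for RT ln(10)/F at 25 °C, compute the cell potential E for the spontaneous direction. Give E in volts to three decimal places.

+0.651 V

Co³⁺/Co²⁺ is the cathode (higher E°), Tl³⁺/Tl⁺ the anode: E°cell = +1.81 − (+1.25) = +0.56 V, n = 2.
Overall: 2 Co³⁺(aq) + Tl⁺(aq) → 2 Co²⁺(aq) + Tl³⁺(aq)
Q = [Co²⁺]^2·[Tl³⁺] / ([Co³⁺]^2·[Tl⁺]); log Q = -3.077.
E = E° − (0.0592/n) log Q = +0.56 − (0.0592/2)(-3.077) = +0.651 V.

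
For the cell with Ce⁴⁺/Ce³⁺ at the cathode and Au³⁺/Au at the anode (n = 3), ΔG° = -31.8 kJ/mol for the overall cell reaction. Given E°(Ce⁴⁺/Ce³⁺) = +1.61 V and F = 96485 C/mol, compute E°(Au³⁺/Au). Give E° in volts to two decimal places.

+1.50 V

E°cell = −ΔG°/(nF) = −(-31.8×10³)/((3)(96485)) = +0.110 V.
Since Ce⁴⁺/Ce³⁺ is the cathode and Au³⁺/Au the anode, E°cell = E°(Ce⁴⁺/Ce³⁺) − E°(Au³⁺/Au).
So E°(Au³⁺/Au) = E°(Ce⁴⁺/Ce³⁺) − E°cell = (+1.61) − (+0.110) = +1.50 V.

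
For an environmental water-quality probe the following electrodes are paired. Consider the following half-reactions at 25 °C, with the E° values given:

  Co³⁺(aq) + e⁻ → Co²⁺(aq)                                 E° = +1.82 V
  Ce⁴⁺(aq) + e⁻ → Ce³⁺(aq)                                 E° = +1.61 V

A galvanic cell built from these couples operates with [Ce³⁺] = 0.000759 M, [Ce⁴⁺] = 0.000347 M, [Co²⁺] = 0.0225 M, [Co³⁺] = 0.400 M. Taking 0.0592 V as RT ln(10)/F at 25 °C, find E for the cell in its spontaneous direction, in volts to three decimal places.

+0.304 V

Co³⁺/Co²⁺ is the cathode (higher E°), Ce⁴⁺/Ce³⁺ the anode: E°cell = +1.82 − (+1.61) = +0.21 V, n = 1.
Overall: Co³⁺(aq) + Ce³⁺(aq) → Co²⁺(aq) + Ce⁴⁺(aq)
Q = [Co²⁺]·[Ce⁴⁺] / ([Co³⁺]·[Ce³⁺]); log Q = -1.590.
E = E° − (0.0592/n) log Q = +0.21 − (0.0592/1)(-1.590) = +0.304 V.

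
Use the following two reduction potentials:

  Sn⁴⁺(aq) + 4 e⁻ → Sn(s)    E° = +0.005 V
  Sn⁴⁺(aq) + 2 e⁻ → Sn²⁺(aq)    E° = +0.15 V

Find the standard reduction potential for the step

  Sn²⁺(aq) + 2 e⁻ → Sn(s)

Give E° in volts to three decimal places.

-0.140 V

Sequential free energies add, so n₃E°₃ = n₁E°₁ + n₂E°₂.
With n₃ = 4, and the known step contributing 2×(+0.15) V, the unknown satisfies 2·E° = 4×(+0.005) − 2×(+0.15) = -0.280.
E° = -0.280 / 2 = -0.140 V.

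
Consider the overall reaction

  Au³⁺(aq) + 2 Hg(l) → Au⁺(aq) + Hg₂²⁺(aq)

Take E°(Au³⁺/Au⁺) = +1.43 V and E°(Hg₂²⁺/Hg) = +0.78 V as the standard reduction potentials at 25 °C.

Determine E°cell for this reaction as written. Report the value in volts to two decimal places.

The Au³⁺/Au⁺ couple has the higher reduction potential, so it is the cathode; Hg₂²⁺/Hg is oxidised at the anode.
E°cell = E°(cathode) − E°(anode) = (+1.43) − (+0.78) = +0.65 V.
Since E°cell > 0, the reaction is spontaneous under standard conditions.

+0.65 V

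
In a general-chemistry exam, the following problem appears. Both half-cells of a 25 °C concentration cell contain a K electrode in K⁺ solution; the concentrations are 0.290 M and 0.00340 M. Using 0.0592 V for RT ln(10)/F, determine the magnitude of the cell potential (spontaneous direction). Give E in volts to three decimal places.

For a concentration cell E°cell = 0. The 0.290 M side is the cathode (reduction is favoured where [K⁺] is higher).
With n = 1, E = −(0.0592/1) log([K⁺]ₐₙ/[K⁺]꜀ₐₜ) = −(0.0592/1) log(0.0034/0.29) = −(0.0592/1)(-1.931) = +0.114 V.

+0.114 V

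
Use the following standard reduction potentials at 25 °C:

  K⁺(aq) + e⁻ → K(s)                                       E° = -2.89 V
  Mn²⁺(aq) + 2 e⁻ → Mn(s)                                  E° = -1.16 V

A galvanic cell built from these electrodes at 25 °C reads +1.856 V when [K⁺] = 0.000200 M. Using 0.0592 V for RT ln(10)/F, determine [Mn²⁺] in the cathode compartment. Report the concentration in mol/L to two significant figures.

Mn²⁺/Mn is the cathode, K⁺/K the anode: E°cell = +1.73 V, n = 2.
Overall reaction: Mn²⁺(aq) + 2 K(s) → Mn(s) + 2 K⁺(aq); Q = [K⁺]^2/[Mn²⁺]^1.
From E = E° − (0.0592/n) log Q: log Q = (E° − E)·n/0.0592 = (+1.73 − (+1.856))·2/0.0592 = -4.2568.
So 1·log[Mn²⁺] = 2·log(0.0002) − log Q = -7.3979 − (-4.2568) = -3.1411; [Mn²⁺] = 10^(-3.1411) ≈ 0.00072 M.

0.00072 M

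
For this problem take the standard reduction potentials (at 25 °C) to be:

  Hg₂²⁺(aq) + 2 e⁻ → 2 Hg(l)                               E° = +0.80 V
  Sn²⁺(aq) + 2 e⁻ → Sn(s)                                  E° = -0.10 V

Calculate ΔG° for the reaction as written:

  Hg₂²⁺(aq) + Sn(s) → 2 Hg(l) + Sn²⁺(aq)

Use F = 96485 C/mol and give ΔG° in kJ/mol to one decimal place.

As written, Hg₂²⁺/Hg is reduced (cathode) and Sn²⁺/Sn is oxidised (anode), so E°cell = (+0.80) − (-0.10) = +0.90 V.
Balancing electrons gives n = 2.
ΔG° = −nFE° = −(2)(96485)(+0.90) = -173,673 J = -173.7 kJ/mol.

-173.7 kJ/mol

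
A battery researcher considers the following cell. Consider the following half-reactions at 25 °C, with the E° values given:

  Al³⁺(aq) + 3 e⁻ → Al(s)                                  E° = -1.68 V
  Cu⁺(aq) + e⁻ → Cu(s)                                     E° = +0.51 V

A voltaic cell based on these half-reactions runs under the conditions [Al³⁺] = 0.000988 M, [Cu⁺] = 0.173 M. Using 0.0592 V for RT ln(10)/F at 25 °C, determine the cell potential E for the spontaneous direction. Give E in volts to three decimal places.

+2.204 V

Cu⁺/Cu is the cathode (higher E°), Al³⁺/Al the anode: E°cell = +0.51 − (-1.68) = +2.19 V, n = 3.
Overall: 3 Cu⁺(aq) + Al(s) → 3 Cu(s) + Al³⁺(aq)
Q = [Al³⁺] / ([Cu⁺]^3); log Q = -0.719.
E = E° − (0.0592/n) log Q = +2.19 − (0.0592/3)(-0.719) = +2.204 V.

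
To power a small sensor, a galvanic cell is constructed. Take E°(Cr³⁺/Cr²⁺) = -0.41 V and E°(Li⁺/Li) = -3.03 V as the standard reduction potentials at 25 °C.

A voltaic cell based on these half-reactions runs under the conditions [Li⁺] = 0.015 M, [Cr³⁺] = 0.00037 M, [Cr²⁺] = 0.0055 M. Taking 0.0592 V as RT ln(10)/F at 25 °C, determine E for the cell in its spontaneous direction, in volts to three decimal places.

+2.659 V

Cr³⁺/Cr²⁺ is the cathode (higher E°), Li⁺/Li the anode: E°cell = -0.41 − (-3.03) = +2.62 V, n = 1.
Overall: Cr³⁺(aq) + Li(s) → Cr²⁺(aq) + Li⁺(aq)
Q = [Cr²⁺]·[Li⁺] / ([Cr³⁺]); log Q = -0.652.
E = E° − (0.0592/n) log Q = +2.62 − (0.0592/1)(-0.652) = +2.659 V.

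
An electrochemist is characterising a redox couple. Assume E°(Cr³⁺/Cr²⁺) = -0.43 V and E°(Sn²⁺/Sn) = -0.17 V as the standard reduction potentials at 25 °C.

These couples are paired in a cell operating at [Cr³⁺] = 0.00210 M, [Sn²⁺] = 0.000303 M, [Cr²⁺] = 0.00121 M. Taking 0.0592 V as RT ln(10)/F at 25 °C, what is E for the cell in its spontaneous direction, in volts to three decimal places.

+0.142 V

Sn²⁺/Sn is the cathode (higher E°), Cr³⁺/Cr²⁺ the anode: E°cell = -0.17 − (-0.43) = +0.26 V, n = 2.
Overall: Sn²⁺(aq) + 2 Cr²⁺(aq) → Sn(s) + 2 Cr³⁺(aq)
Q = [Cr³⁺]^2 / ([Sn²⁺]·[Cr²⁺]^2); log Q = 3.997.
E = E° − (0.0592/n) log Q = +0.26 − (0.0592/2)(3.997) = +0.142 V.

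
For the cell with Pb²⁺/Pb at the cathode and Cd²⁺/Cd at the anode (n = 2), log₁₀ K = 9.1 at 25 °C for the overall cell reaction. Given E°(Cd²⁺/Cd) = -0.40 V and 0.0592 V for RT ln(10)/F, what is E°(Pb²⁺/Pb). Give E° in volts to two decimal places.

E°cell = (0.0592/n)·log K = (0.0592/2)(9.1) = +0.269 V.
Since Pb²⁺/Pb is the cathode and Cd²⁺/Cd the anode, E°cell = E°(Pb²⁺/Pb) − E°(Cd²⁺/Cd).
So E°(Pb²⁺/Pb) = E°cell + E°(Cd²⁺/Cd) = +0.269 + (-0.40) = -0.13 V.

-0.13 V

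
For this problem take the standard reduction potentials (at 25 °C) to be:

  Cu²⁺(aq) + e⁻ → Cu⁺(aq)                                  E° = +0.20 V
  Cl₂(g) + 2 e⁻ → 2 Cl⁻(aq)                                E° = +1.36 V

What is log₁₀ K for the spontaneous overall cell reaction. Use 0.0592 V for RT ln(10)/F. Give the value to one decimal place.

39.2

Cathode: Cl₂/Cl⁻; anode: Cu²⁺/Cu⁺. E°cell = +1.16 V, n = 2.
log K = nE°cell / 0.0592 = (2)(+1.16) / 0.0592 = 39.2.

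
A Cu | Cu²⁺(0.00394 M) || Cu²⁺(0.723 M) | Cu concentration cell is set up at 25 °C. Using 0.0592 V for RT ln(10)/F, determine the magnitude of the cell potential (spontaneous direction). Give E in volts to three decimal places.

+0.067 V

For a concentration cell E°cell = 0. The 0.723 M side is the cathode (reduction is favoured where [Cu²⁺] is higher).
With n = 2, E = −(0.0592/2) log([Cu²⁺]ₐₙ/[Cu²⁺]꜀ₐₜ) = −(0.0592/2) log(0.00394/0.723) = −(0.0592/2)(-2.264) = +0.067 V.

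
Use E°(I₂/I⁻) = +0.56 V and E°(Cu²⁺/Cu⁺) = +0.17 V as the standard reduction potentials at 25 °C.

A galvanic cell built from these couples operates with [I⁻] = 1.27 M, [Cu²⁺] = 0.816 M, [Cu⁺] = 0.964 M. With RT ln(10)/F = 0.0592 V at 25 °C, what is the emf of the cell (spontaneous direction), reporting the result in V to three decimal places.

+0.388 V

I₂/I⁻ is the cathode (higher E°), Cu²⁺/Cu⁺ the anode: E°cell = +0.56 − (+0.17) = +0.39 V, n = 2.
Overall: I₂(s) + 2 Cu⁺(aq) → 2 I⁻(aq) + 2 Cu²⁺(aq)
Q = [I⁻]^2·[Cu²⁺]^2 / ([Cu⁺]^2); log Q = 0.063.
E = E° − (0.0592/n) log Q = +0.39 − (0.0592/2)(0.063) = +0.388 V.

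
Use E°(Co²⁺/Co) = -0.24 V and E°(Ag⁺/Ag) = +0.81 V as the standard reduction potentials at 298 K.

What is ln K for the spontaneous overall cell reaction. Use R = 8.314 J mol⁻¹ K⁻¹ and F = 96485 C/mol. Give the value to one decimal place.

81.8

Cathode: Ag⁺/Ag; anode: Co²⁺/Co. E°cell = (+0.81) − (-0.24) = +1.05 V, with n = 2.
ΔG° = −nFE° = −RT ln K, so ln K = nFE°/(RT) = (2)(96485)(+1.05) / ((8.314)(298)) = 81.781.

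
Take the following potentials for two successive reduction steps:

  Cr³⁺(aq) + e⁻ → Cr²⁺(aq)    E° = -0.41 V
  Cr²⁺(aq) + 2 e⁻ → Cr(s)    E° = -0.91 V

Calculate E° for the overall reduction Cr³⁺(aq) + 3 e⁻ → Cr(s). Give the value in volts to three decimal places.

Adding the free-energy changes (−nFE°) of the two steps gives −n₃FE°₃ = −n₁FE°₁ − n₂FE°₂.
E°₃ = (1×-0.41 + 2×-0.91) / 3 = (-2.230) / 3 = -0.743 V.
E° values themselves are not directly additive — weighting by electron count is essential.

-0.743 V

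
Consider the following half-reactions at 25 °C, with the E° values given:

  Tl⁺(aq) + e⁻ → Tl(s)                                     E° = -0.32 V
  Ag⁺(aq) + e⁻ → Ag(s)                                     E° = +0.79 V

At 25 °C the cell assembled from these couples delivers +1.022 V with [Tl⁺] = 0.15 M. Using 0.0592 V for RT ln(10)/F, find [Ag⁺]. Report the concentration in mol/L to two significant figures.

0.0049 M

Ag⁺/Ag is the cathode, Tl⁺/Tl the anode: E°cell = +1.11 V, n = 1.
Overall reaction: Ag⁺(aq) + Tl(s) → Ag(s) + Tl⁺(aq); Q = [Tl⁺]^1/[Ag⁺]^1.
From E = E° − (0.0592/n) log Q: log Q = (E° − E)·n/0.0592 = (+1.11 − (+1.022))·1/0.0592 = 1.4865.
So 1·log[Ag⁺] = 1·log(0.15) − log Q = -0.8239 − (1.4865) = -2.3104; [Ag⁺] = 10^(-2.3104) ≈ 0.0049 M.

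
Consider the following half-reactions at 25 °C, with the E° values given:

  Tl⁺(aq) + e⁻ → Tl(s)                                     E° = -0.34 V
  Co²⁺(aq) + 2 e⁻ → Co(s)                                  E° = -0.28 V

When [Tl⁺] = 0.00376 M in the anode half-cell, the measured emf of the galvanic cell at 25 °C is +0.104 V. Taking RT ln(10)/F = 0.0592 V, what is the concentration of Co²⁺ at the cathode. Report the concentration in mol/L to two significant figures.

0.00043 M

Co²⁺/Co is the cathode, Tl⁺/Tl the anode: E°cell = +0.06 V, n = 2.
Overall reaction: Co²⁺(aq) + 2 Tl(s) → Co(s) + 2 Tl⁺(aq); Q = [Tl⁺]^2/[Co²⁺]^1.
From E = E° − (0.0592/n) log Q: log Q = (E° − E)·n/0.0592 = (+0.06 − (+0.104))·2/0.0592 = -1.4865.
So 1·log[Co²⁺] = 2·log(0.00376) − log Q = -4.8496 − (-1.4865) = -3.3631; [Co²⁺] = 10^(-3.3631) ≈ 0.00043 M.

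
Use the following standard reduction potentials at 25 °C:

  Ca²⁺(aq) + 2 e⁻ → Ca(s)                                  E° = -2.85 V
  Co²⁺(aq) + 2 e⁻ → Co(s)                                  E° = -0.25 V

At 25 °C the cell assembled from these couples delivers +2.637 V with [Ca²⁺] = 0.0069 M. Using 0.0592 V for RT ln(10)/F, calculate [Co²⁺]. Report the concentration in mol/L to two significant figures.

0.12 M

Co²⁺/Co is the cathode, Ca²⁺/Ca the anode: E°cell = +2.60 V, n = 2.
Overall reaction: Co²⁺(aq) + Ca(s) → Co(s) + Ca²⁺(aq); Q = [Ca²⁺]^1/[Co²⁺]^1.
From E = E° − (0.0592/n) log Q: log Q = (E° − E)·n/0.0592 = (+2.60 − (+2.637))·2/0.0592 = -1.2500.
So 1·log[Co²⁺] = 1·log(0.0069) − log Q = -2.1612 − (-1.2500) = -0.9112; [Co²⁺] = 10^(-0.9112) ≈ 0.12 M.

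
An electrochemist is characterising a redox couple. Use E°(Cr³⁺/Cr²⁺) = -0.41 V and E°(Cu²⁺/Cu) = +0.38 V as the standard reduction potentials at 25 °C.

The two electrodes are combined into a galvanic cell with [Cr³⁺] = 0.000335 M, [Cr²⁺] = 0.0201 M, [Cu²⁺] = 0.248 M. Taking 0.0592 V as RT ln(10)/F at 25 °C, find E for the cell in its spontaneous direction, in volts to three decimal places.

Cu²⁺/Cu is the cathode (higher E°), Cr³⁺/Cr²⁺ the anode: E°cell = +0.38 − (-0.41) = +0.79 V, n = 2.
Overall: Cu²⁺(aq) + 2 Cr²⁺(aq) → Cu(s) + 2 Cr³⁺(aq)
Q = [Cr³⁺]^2 / ([Cu²⁺]·[Cr²⁺]^2); log Q = -2.951.
E = E° − (0.0592/n) log Q = +0.79 − (0.0592/2)(-2.951) = +0.877 V.

+0.877 V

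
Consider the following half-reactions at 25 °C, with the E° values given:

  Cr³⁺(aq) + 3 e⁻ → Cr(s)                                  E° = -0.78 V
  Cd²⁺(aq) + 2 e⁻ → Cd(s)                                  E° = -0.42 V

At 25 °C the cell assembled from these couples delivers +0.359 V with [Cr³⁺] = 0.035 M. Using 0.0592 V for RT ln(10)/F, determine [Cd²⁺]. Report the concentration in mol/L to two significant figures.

Cd²⁺/Cd is the cathode, Cr³⁺/Cr the anode: E°cell = +0.36 V, n = 6.
Overall reaction: 3 Cd²⁺(aq) + 2 Cr(s) → 3 Cd(s) + 2 Cr³⁺(aq); Q = [Cr³⁺]^2/[Cd²⁺]^3.
From E = E° − (0.0592/n) log Q: log Q = (E° − E)·n/0.0592 = (+0.36 − (+0.359))·6/0.0592 = 0.1014.
So 3·log[Cd²⁺] = 2·log(0.035) − log Q = -2.9119 − (0.1014) = -3.0133; log[Cd²⁺] = -3.0133 / 3 = -1.0044; [Cd²⁺] = 10^(-1.0044) ≈ 0.099 M.

0.099 M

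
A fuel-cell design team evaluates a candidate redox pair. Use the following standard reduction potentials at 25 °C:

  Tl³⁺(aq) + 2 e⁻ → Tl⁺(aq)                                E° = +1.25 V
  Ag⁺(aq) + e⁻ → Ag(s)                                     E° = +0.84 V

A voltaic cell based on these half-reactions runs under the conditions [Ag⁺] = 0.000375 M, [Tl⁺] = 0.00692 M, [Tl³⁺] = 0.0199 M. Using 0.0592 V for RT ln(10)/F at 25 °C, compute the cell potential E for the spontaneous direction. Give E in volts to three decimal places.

Tl³⁺/Tl⁺ is the cathode (higher E°), Ag⁺/Ag the anode: E°cell = +1.25 − (+0.84) = +0.41 V, n = 2.
Overall: Tl³⁺(aq) + 2 Ag(s) → Tl⁺(aq) + 2 Ag⁺(aq)
Q = [Tl⁺]·[Ag⁺]^2 / ([Tl³⁺]); log Q = -7.311.
E = E° − (0.0592/n) log Q = +0.41 − (0.0592/2)(-7.311) = +0.626 V.

+0.626 V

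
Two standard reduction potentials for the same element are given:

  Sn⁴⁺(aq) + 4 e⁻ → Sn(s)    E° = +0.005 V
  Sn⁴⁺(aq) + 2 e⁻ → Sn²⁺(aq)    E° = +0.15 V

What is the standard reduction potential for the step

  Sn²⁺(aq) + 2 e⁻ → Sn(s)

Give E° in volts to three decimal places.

-0.140 V

Sequential free energies add, so n₃E°₃ = n₁E°₁ + n₂E°₂.
With n₃ = 4, and the known step contributing 2×(+0.15) V, the unknown satisfies 2·E° = 4×(+0.005) − 2×(+0.15) = -0.280.
E° = -0.280 / 2 = -0.140 V.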